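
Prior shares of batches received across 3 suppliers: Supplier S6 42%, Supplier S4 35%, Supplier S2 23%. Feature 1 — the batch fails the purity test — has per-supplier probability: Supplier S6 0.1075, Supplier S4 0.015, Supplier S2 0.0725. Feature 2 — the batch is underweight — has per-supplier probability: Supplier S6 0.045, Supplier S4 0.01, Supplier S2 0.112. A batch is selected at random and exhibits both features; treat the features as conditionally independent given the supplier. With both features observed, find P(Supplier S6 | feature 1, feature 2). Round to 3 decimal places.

Unnormalized posteriors (prior × likelihood):
  Supplier S6: 0.42 × 0.1075 × 0.045 = 0.00203175
  Supplier S4: 0.35 × 0.015 × 0.01 = 0.0000525
  Supplier S2: 0.23 × 0.0725 × 0.112 = 0.0018676
Sum = 0.00395185.
P(Supplier S6 | evidence) = 0.00203175 / 0.00395185 ≈ 0.514.

0.514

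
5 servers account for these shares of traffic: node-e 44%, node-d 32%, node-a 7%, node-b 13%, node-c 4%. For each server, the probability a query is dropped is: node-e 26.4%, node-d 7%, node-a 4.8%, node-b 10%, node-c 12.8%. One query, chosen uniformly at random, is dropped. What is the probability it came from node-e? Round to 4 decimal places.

By Bayes' rule, posterior ∝ prior × likelihood:
  node-e: 0.44 × 0.264 = 0.11616
  node-d: 0.32 × 0.07 = 0.0224
  node-a: 0.07 × 0.048 = 0.00336
  node-b: 0.13 × 0.1 = 0.013
  node-c: 0.04 × 0.128 = 0.00512
Sum = 0.16004.
P(node-e | evidence) = 0.11616 / 0.16004 ≈ 0.7258.

0.7258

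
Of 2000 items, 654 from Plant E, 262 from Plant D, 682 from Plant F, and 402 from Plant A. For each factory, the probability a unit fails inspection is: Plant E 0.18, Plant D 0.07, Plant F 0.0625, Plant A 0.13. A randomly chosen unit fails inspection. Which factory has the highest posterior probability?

Unnormalized posteriors (prior × likelihood):
  Plant E: 0.327 × 0.18 = 0.05886
  Plant D: 0.131 × 0.07 = 0.00917
  Plant F: 0.341 × 0.0625 = 0.0213125
  Plant A: 0.201 × 0.13 = 0.02613
Normalizing constant = 0.1154725.
Largest term belongs to Plant E, so Plant E is most probable.

Plant E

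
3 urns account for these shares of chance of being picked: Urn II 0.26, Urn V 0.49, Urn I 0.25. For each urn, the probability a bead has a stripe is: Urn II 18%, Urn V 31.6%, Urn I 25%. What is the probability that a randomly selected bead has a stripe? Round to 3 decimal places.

Unnormalized posteriors (prior × likelihood):
  Urn II: 0.26 × 0.18 = 0.0468
  Urn V: 0.49 × 0.316 = 0.15484
  Urn I: 0.25 × 0.25 = 0.0625
P(striped) = 0.0468 + 0.15484 + 0.0625 = 0.26414 → 0.264.

0.264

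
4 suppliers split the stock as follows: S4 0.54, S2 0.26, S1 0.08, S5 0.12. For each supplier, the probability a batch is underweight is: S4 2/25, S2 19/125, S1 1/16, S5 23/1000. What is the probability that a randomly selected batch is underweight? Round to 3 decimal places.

0.090

By Bayes' rule, posterior ∝ prior × likelihood:
  S4: 0.54 × 0.08 = 0.0432
  S2: 0.26 × 0.152 = 0.03952
  S1: 0.08 × 0.0625 = 0.005
  S5: 0.12 × 0.023 = 0.00276
P(underweight) = 0.0432 + 0.03952 + 0.005 + 0.00276 = 0.09048 → 0.090.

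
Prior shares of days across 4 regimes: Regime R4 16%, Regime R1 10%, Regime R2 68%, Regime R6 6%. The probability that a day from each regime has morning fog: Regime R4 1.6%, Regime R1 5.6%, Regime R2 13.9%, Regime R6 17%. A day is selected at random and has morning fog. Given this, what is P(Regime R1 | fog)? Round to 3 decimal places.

0.050

Compute prior × likelihood for every hypothesis:
  Regime R4: 0.16 × 0.016 = 0.00256
  Regime R1: 0.1 × 0.056 = 0.0056
  Regime R2: 0.68 × 0.139 = 0.09452
  Regime R6: 0.06 × 0.17 = 0.0102
Sum = 0.11288.
P(Regime R1 | evidence) = 0.0056 / 0.11288 ≈ 0.050.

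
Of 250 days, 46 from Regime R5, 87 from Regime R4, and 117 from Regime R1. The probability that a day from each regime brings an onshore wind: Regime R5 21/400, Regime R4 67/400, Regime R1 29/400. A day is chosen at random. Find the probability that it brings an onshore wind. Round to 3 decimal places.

Unnormalized posteriors (prior × likelihood):
  Regime R5: 0.184 × 0.0525 = 0.00966
  Regime R4: 0.348 × 0.1675 = 0.05829
  Regime R1: 0.468 × 0.0725 = 0.03393
P(onshore) = 0.00966 + 0.05829 + 0.03393 = 0.10188 → 0.102.

0.102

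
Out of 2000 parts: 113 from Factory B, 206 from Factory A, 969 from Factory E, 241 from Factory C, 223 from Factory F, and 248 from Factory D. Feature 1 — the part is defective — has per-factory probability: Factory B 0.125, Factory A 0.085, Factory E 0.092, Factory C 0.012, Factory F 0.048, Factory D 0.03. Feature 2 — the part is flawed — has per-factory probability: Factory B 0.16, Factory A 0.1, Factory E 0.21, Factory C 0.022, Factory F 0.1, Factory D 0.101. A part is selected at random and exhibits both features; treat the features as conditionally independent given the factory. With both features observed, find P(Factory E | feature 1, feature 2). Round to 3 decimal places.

0.760

By Bayes' rule, posterior ∝ prior × likelihood:
  Factory B: 0.0565 × 0.125 × 0.16 = 0.00113
  Factory A: 0.103 × 0.085 × 0.1 = 0.0008755
  Factory E: 0.4845 × 0.092 × 0.21 = 0.00936054
  Factory C: 0.1205 × 0.012 × 0.022 = 0.000031812
  Factory F: 0.1115 × 0.048 × 0.1 = 0.0005352
  Factory D: 0.124 × 0.03 × 0.101 = 0.00037572
Normalizing constant = 0.012308772.
P(Factory E | evidence) = 0.00936054 / 0.012308772 ≈ 0.760.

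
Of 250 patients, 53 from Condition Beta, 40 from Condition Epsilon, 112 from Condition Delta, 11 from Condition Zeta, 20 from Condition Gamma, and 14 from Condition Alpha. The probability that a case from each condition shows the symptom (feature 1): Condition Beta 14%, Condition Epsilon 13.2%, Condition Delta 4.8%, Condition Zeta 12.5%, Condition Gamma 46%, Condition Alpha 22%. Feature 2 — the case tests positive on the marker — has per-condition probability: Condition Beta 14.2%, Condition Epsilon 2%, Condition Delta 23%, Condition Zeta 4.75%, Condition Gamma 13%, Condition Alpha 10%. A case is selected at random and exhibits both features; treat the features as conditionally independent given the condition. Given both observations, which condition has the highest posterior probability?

Condition Delta

By Bayes' rule, posterior ∝ prior × likelihood:
  Condition Beta: 0.212 × 0.14 × 0.142 = 0.00421456
  Condition Epsilon: 0.16 × 0.132 × 0.02 = 0.0004224
  Condition Delta: 0.448 × 0.048 × 0.23 = 0.00494592
  Condition Zeta: 0.044 × 0.125 × 0.0475 = 0.00026125
  Condition Gamma: 0.08 × 0.46 × 0.13 = 0.004784
  Condition Alpha: 0.056 × 0.22 × 0.1 = 0.001232
Sum = 0.01586013.
Largest term belongs to Condition Delta, so Condition Delta is most probable.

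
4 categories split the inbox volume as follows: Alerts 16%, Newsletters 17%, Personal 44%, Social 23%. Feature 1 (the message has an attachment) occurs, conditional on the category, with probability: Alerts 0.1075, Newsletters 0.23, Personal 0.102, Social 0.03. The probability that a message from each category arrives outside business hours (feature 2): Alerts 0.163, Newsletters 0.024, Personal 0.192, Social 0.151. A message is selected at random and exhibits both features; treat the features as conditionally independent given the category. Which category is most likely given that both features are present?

Personal

Prior × likelihood for each hypothesis:
  Alerts: 0.16 × 0.1075 × 0.163 = 0.0028036
  Newsletters: 0.17 × 0.23 × 0.024 = 0.0009384
  Personal: 0.44 × 0.102 × 0.192 = 0.00861696
  Social: 0.23 × 0.03 × 0.151 = 0.0010419
Normalizing constant = 0.01340086.
Largest term belongs to Personal, so Personal is most probable.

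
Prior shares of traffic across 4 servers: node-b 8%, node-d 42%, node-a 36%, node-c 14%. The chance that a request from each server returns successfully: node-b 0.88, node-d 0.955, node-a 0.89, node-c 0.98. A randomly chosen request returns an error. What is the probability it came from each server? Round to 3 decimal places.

node-b 0.135, node-d 0.267, node-a 0.559, node-c 0.039

Taking complements, P(error | each) = node-b 0.12, node-d 0.045, node-a 0.11, node-c 0.02.
Compute prior × likelihood for every hypothesis:
  node-b: 0.08 × 0.12 = 0.0096
  node-d: 0.42 × 0.045 = 0.0189
  node-a: 0.36 × 0.11 = 0.0396
  node-c: 0.14 × 0.02 = 0.0028
Normalizing constant = 0.0709.
P(node-b | error) = 0.0096/0.0709 ≈ 0.135
P(node-d | error) = 0.0189/0.0709 ≈ 0.267
P(node-a | error) = 0.0396/0.0709 ≈ 0.559
P(node-c | error) = 0.0028/0.0709 ≈ 0.039
(Check: 0.135+0.267+0.559+0.039 = 1.000.)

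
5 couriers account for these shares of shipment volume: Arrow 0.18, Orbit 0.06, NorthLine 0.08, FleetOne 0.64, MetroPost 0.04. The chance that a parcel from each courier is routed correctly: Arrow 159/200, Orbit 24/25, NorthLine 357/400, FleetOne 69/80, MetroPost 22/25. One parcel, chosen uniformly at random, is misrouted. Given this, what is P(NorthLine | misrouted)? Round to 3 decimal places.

Taking complements, P(misrouted | each) = Arrow 0.205, Orbit 0.04, NorthLine 0.1075, FleetOne 0.1375, MetroPost 0.12.
Compute prior × likelihood for every hypothesis:
  Arrow: 0.18 × 0.205 = 0.0369
  Orbit: 0.06 × 0.04 = 0.0024
  NorthLine: 0.08 × 0.1075 = 0.0086
  FleetOne: 0.64 × 0.1375 = 0.088
  MetroPost: 0.04 × 0.12 = 0.0048
Total = 0.1407.
P(NorthLine | evidence) = 0.0086 / 0.1407 ≈ 0.061.

0.061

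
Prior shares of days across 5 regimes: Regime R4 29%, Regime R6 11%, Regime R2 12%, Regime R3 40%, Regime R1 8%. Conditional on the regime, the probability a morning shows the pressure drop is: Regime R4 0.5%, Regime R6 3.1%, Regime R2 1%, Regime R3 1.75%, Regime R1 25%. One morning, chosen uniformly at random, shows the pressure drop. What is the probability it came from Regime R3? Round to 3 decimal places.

By Bayes' rule, posterior ∝ prior × likelihood:
  Regime R4: 0.29 × 0.005 = 0.00145
  Regime R6: 0.11 × 0.031 = 0.00341
  Regime R2: 0.12 × 0.01 = 0.0012
  Regime R3: 0.4 × 0.0175 = 0.007
  Regime R1: 0.08 × 0.25 = 0.02
Total = 0.03306.
P(Regime R3 | evidence) = 0.007 / 0.03306 ≈ 0.212.

0.212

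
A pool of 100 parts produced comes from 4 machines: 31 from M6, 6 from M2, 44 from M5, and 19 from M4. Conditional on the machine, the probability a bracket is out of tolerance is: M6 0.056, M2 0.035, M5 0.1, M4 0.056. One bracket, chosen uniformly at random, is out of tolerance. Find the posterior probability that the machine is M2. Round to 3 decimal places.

By Bayes' rule, posterior ∝ prior × likelihood:
  M6: 0.31 × 0.056 = 0.01736
  M2: 0.06 × 0.035 = 0.0021
  M5: 0.44 × 0.1 = 0.044
  M4: 0.19 × 0.056 = 0.01064
Total = 0.0741.
P(M2 | evidence) = 0.0021 / 0.0741 ≈ 0.028.

0.028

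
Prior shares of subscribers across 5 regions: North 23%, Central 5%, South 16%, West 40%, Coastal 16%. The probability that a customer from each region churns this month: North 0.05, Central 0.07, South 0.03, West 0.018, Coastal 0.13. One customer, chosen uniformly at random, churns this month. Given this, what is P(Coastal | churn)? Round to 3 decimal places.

By Bayes' rule, posterior ∝ prior × likelihood:
  North: 0.23 × 0.05 = 0.0115
  Central: 0.05 × 0.07 = 0.0035
  South: 0.16 × 0.03 = 0.0048
  West: 0.4 × 0.018 = 0.0072
  Coastal: 0.16 × 0.13 = 0.0208
Normalizing constant = 0.0478.
P(Coastal | evidence) = 0.0208 / 0.0478 ≈ 0.435.

0.435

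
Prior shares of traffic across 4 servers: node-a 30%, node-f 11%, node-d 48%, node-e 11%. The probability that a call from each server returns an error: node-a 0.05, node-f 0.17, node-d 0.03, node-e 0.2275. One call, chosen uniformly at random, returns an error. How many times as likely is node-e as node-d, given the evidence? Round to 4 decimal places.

Unnormalized posteriors (prior × likelihood):
  node-a: 0.3 × 0.05 = 0.015
  node-f: 0.11 × 0.17 = 0.0187
  node-d: 0.48 × 0.03 = 0.0144
  node-e: 0.11 × 0.2275 = 0.025025
Total = 0.073125.
The ratio is 0.025025 / 0.0144 (the normalizer cancels) = 1.7378.

1.7378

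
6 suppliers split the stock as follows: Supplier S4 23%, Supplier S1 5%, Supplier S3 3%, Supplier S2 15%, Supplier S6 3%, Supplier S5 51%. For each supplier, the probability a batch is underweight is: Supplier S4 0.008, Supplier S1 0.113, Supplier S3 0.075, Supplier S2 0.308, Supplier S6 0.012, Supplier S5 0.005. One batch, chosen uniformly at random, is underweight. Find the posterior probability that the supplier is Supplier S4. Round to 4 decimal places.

Unnormalized posteriors (prior × likelihood):
  Supplier S4: 0.23 × 0.008 = 0.00184
  Supplier S1: 0.05 × 0.113 = 0.00565
  Supplier S3: 0.03 × 0.075 = 0.00225
  Supplier S2: 0.15 × 0.308 = 0.0462
  Supplier S6: 0.03 × 0.012 = 0.00036
  Supplier S5: 0.51 × 0.005 = 0.00255
Sum = 0.05885.
P(Supplier S4 | evidence) = 0.00184 / 0.05885 ≈ 0.0313.

0.0313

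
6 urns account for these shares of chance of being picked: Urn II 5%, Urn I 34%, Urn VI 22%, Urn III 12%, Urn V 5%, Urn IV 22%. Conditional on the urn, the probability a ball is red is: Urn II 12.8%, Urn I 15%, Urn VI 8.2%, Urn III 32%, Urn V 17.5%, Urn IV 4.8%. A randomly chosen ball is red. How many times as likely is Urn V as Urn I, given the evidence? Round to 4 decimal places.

Prior × likelihood for each hypothesis:
  Urn II: 0.05 × 0.128 = 0.0064
  Urn I: 0.34 × 0.15 = 0.051
  Urn VI: 0.22 × 0.082 = 0.01804
  Urn III: 0.12 × 0.32 = 0.0384
  Urn V: 0.05 × 0.175 = 0.00875
  Urn IV: 0.22 × 0.048 = 0.01056
Total = 0.13315.
The ratio is 0.00875 / 0.051 (the normalizer cancels) = 0.1716.

0.1716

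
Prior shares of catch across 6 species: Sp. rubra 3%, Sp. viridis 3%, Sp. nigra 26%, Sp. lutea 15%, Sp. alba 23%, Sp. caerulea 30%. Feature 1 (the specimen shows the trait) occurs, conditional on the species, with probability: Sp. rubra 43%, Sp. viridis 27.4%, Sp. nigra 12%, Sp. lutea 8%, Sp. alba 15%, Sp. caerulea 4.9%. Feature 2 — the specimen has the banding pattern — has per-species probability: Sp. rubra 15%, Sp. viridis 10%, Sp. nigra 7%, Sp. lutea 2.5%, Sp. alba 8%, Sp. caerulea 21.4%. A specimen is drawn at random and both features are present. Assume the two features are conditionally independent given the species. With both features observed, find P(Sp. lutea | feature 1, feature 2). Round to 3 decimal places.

By Bayes' rule, posterior ∝ prior × likelihood:
  Sp. rubra: 0.03 × 0.43 × 0.15 = 0.001935
  Sp. viridis: 0.03 × 0.274 × 0.1 = 0.000822
  Sp. nigra: 0.26 × 0.12 × 0.07 = 0.002184
  Sp. lutea: 0.15 × 0.08 × 0.025 = 0.0003
  Sp. alba: 0.23 × 0.15 × 0.08 = 0.00276
  Sp. caerulea: 0.3 × 0.049 × 0.214 = 0.0031458
Normalizing constant = 0.0111468.
P(Sp. lutea | evidence) = 0.0003 / 0.0111468 ≈ 0.027.

0.027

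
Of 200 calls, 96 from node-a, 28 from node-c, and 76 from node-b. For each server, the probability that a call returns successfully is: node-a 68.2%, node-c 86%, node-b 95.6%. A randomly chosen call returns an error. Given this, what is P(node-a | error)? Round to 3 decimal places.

Taking complements, P(error | each) = node-a 0.318, node-c 0.14, node-b 0.044.
Compute prior × likelihood for every hypothesis:
  node-a: 0.48 × 0.318 = 0.15264
  node-c: 0.14 × 0.14 = 0.0196
  node-b: 0.38 × 0.044 = 0.01672
Sum = 0.18896.
P(node-a | evidence) = 0.15264 / 0.18896 ≈ 0.808.

0.808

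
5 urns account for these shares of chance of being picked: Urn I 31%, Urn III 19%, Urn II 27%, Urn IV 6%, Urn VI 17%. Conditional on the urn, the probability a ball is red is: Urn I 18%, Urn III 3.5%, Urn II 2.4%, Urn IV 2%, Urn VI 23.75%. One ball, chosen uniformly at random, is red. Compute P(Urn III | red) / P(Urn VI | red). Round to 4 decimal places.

By Bayes' rule, posterior ∝ prior × likelihood:
  Urn I: 0.31 × 0.18 = 0.0558
  Urn III: 0.19 × 0.035 = 0.00665
  Urn II: 0.27 × 0.024 = 0.00648
  Urn IV: 0.06 × 0.02 = 0.0012
  Urn VI: 0.17 × 0.2375 = 0.040375
Sum = 0.110505.
The ratio is 0.00665 / 0.040375 (the normalizer cancels) = 0.1647.

0.1647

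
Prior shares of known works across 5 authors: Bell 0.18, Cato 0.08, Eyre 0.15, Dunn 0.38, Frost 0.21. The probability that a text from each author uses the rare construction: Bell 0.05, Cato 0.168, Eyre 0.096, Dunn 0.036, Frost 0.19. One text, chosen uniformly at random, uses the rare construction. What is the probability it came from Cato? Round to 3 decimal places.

Unnormalized posteriors (prior × likelihood):
  Bell: 0.18 × 0.05 = 0.009
  Cato: 0.08 × 0.168 = 0.01344
  Eyre: 0.15 × 0.096 = 0.0144
  Dunn: 0.38 × 0.036 = 0.01368
  Frost: 0.21 × 0.19 = 0.0399
Normalizing constant = 0.09042.
P(Cato | evidence) = 0.01344 / 0.09042 ≈ 0.149.

0.149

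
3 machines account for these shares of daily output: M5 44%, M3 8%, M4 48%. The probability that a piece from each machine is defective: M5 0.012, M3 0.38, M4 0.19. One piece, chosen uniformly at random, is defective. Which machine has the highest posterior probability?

Prior × likelihood for each hypothesis:
  M5: 0.44 × 0.012 = 0.00528
  M3: 0.08 × 0.38 = 0.0304
  M4: 0.48 × 0.19 = 0.0912
Normalizing constant = 0.12688.
Largest term belongs to M4, so M4 is most probable.

M4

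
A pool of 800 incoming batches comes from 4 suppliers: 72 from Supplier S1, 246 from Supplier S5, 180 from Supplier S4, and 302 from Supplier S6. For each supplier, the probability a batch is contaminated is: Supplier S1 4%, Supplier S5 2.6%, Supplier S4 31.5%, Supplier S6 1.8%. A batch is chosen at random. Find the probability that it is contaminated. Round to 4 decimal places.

0.0893

By Bayes' rule, posterior ∝ prior × likelihood:
  Supplier S1: 0.09 × 0.04 = 0.0036
  Supplier S5: 0.3075 × 0.026 = 0.007995
  Supplier S4: 0.225 × 0.315 = 0.070875
  Supplier S6: 0.3775 × 0.018 = 0.006795
P(contaminated) = 0.0036 + 0.007995 + 0.070875 + 0.006795 = 0.089265 → 0.0893.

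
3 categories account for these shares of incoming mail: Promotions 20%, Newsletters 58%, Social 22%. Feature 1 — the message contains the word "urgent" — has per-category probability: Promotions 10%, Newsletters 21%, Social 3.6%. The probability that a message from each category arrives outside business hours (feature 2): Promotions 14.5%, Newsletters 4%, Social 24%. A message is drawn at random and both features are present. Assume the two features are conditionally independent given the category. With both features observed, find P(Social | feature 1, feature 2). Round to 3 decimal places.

Prior × likelihood for each hypothesis:
  Promotions: 0.2 × 0.1 × 0.145 = 0.0029
  Newsletters: 0.58 × 0.21 × 0.04 = 0.004872
  Social: 0.22 × 0.036 × 0.24 = 0.0019008
Total = 0.0096728.
P(Social | evidence) = 0.0019008 / 0.0096728 ≈ 0.197.

0.197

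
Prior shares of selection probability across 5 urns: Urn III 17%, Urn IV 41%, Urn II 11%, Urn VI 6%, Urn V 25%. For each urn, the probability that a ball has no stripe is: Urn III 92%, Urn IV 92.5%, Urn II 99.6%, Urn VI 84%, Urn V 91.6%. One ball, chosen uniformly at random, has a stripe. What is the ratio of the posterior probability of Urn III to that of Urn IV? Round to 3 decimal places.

0.442

Taking complements, P(striped | each) = Urn III 0.08, Urn IV 0.075, Urn II 0.004, Urn VI 0.16, Urn V 0.084.
Prior × likelihood for each hypothesis:
  Urn III: 0.17 × 0.08 = 0.0136
  Urn IV: 0.41 × 0.075 = 0.03075
  Urn II: 0.11 × 0.004 = 0.00044
  Urn VI: 0.06 × 0.16 = 0.0096
  Urn V: 0.25 × 0.084 = 0.021
Total = 0.07539.
The ratio is 0.0136 / 0.03075 (the normalizer cancels) = 0.442.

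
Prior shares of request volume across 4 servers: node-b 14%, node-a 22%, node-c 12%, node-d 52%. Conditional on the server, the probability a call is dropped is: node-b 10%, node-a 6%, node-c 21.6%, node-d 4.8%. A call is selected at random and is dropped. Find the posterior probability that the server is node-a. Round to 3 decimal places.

Compute prior × likelihood for every hypothesis:
  node-b: 0.14 × 0.1 = 0.014
  node-a: 0.22 × 0.06 = 0.0132
  node-c: 0.12 × 0.216 = 0.02592
  node-d: 0.52 × 0.048 = 0.02496
Total = 0.07808.
P(node-a | evidence) = 0.0132 / 0.07808 ≈ 0.169.

0.169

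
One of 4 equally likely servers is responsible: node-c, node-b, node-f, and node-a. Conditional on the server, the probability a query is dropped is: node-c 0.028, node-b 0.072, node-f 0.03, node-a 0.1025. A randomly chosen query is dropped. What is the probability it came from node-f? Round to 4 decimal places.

With a uniform prior (1/4 each), posterior ∝ likelihood:
  node-c: 0.028
  node-b: 0.072
  node-f: 0.03
  node-a: 0.1025
Sum = 0.2325.
P(node-f | evidence) = 0.03 / 0.2325 ≈ 0.1290.

0.1290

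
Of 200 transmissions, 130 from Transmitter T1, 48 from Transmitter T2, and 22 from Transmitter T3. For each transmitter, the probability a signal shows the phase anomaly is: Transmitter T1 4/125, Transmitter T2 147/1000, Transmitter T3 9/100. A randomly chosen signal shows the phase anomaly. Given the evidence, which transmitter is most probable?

Transmitter T2

Unnormalized posteriors (prior × likelihood):
  Transmitter T1: 0.65 × 0.032 = 0.0208
  Transmitter T2: 0.24 × 0.147 = 0.03528
  Transmitter T3: 0.11 × 0.09 = 0.0099
Sum = 0.06598.
Largest term belongs to Transmitter T2, so Transmitter T2 is most probable.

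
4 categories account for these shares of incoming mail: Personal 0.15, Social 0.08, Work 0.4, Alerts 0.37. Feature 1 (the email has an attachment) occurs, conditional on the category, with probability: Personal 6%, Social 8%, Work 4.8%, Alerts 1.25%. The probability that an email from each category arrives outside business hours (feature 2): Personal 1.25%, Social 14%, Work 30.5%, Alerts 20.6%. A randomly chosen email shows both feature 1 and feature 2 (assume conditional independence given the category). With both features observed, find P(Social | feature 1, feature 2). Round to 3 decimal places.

0.115

Unnormalized posteriors (prior × likelihood):
  Personal: 0.15 × 0.06 × 0.0125 = 0.0001125
  Social: 0.08 × 0.08 × 0.14 = 0.000896
  Work: 0.4 × 0.048 × 0.305 = 0.005856
  Alerts: 0.37 × 0.0125 × 0.206 = 0.00095275
Total = 0.00781725.
P(Social | evidence) = 0.000896 / 0.00781725 ≈ 0.115.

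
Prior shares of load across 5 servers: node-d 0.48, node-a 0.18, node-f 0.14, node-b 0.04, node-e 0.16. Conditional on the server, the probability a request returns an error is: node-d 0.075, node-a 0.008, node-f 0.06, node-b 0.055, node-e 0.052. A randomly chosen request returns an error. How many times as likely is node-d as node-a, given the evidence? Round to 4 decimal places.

By Bayes' rule, posterior ∝ prior × likelihood:
  node-d: 0.48 × 0.075 = 0.036
  node-a: 0.18 × 0.008 = 0.00144
  node-f: 0.14 × 0.06 = 0.0084
  node-b: 0.04 × 0.055 = 0.0022
  node-e: 0.16 × 0.052 = 0.00832
Normalizing constant = 0.05636.
The ratio is 0.036 / 0.00144 (the normalizer cancels) = 25.0000.

25.0000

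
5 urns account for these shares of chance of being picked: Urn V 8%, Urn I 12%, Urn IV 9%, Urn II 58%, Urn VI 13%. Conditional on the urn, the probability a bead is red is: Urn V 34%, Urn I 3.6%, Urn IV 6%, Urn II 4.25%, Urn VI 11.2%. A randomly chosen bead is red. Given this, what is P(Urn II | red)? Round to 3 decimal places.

Prior × likelihood for each hypothesis:
  Urn V: 0.08 × 0.34 = 0.0272
  Urn I: 0.12 × 0.036 = 0.00432
  Urn IV: 0.09 × 0.06 = 0.0054
  Urn II: 0.58 × 0.0425 = 0.02465
  Urn VI: 0.13 × 0.112 = 0.01456
Normalizing constant = 0.07613.
P(Urn II | evidence) = 0.02465 / 0.07613 ≈ 0.324.

0.324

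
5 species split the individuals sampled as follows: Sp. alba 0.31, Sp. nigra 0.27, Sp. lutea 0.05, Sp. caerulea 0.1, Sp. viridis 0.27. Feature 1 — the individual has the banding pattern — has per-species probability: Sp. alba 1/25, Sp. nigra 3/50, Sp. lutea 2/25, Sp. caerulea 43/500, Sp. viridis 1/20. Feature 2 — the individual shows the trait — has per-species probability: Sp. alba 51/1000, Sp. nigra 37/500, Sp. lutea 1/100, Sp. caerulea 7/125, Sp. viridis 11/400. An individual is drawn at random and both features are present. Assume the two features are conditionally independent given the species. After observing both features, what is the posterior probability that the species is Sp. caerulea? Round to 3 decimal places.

0.177

By Bayes' rule, posterior ∝ prior × likelihood:
  Sp. alba: 0.31 × 0.04 × 0.051 = 0.0006324
  Sp. nigra: 0.27 × 0.06 × 0.074 = 0.0011988
  Sp. lutea: 0.05 × 0.08 × 0.01 = 0.00004
  Sp. caerulea: 0.1 × 0.086 × 0.056 = 0.0004816
  Sp. viridis: 0.27 × 0.05 × 0.0275 = 0.00037125
Total = 0.00272405.
P(Sp. caerulea | evidence) = 0.0004816 / 0.00272405 ≈ 0.177.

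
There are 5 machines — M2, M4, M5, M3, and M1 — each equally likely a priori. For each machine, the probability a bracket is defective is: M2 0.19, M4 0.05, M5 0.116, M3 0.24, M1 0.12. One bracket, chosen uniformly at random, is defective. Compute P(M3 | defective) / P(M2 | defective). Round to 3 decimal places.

Since the prior is uniform, the posterior is proportional to the likelihood:
  M2: 0.19
  M4: 0.05
  M5: 0.116
  M3: 0.24
  M1: 0.12
Sum = 0.716.
The ratio is 0.24 / 0.19 (the normalizer cancels) = 1.263.

1.263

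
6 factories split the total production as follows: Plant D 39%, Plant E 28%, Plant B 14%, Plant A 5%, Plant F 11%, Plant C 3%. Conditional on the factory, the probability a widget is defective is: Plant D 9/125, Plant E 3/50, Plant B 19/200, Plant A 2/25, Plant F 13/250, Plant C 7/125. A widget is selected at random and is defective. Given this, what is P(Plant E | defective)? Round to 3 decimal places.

Prior × likelihood for each hypothesis:
  Plant D: 0.39 × 0.072 = 0.02808
  Plant E: 0.28 × 0.06 = 0.0168
  Plant B: 0.14 × 0.095 = 0.0133
  Plant A: 0.05 × 0.08 = 0.004
  Plant F: 0.11 × 0.052 = 0.00572
  Plant C: 0.03 × 0.056 = 0.00168
Total = 0.06958.
P(Plant E | evidence) = 0.0168 / 0.06958 ≈ 0.241.

0.241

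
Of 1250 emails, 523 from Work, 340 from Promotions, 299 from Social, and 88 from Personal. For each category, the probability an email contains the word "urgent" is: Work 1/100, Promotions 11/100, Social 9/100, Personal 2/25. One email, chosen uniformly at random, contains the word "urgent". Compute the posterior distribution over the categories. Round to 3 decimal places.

Work 0.068, Promotions 0.488, Social 0.351, Personal 0.092

Compute prior × likelihood for every hypothesis:
  Work: 0.4184 × 0.01 = 0.004184
  Promotions: 0.272 × 0.11 = 0.02992
  Social: 0.2392 × 0.09 = 0.021528
  Personal: 0.0704 × 0.08 = 0.005632
Total = 0.061264.
P(Work | urgent-flag) = 0.004184/0.061264 ≈ 0.068
P(Promotions | urgent-flag) = 0.02992/0.061264 ≈ 0.488
P(Social | urgent-flag) = 0.021528/0.061264 ≈ 0.351
P(Personal | urgent-flag) = 0.005632/0.061264 ≈ 0.092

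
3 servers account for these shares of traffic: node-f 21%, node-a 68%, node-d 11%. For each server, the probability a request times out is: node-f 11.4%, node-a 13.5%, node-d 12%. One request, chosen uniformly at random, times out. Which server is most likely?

node-a

Unnormalized posteriors (prior × likelihood):
  node-f: 0.21 × 0.114 = 0.02394
  node-a: 0.68 × 0.135 = 0.0918
  node-d: 0.11 × 0.12 = 0.0132
Sum = 0.12894.
Largest term belongs to node-a, so node-a is most probable.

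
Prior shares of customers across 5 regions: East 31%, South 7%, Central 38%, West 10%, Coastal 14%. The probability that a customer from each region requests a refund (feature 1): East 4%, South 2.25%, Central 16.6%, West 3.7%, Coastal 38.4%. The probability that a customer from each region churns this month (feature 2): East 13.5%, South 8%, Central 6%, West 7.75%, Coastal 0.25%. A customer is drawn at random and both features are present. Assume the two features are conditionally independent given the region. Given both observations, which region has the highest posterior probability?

Prior × likelihood for each hypothesis:
  East: 0.31 × 0.04 × 0.135 = 0.001674
  South: 0.07 × 0.0225 × 0.08 = 0.000126
  Central: 0.38 × 0.166 × 0.06 = 0.0037848
  West: 0.1 × 0.037 × 0.0775 = 0.00028675
  Coastal: 0.14 × 0.384 × 0.0025 = 0.0001344
Total = 0.00600595.
Largest term belongs to Central, so Central is most probable.

Central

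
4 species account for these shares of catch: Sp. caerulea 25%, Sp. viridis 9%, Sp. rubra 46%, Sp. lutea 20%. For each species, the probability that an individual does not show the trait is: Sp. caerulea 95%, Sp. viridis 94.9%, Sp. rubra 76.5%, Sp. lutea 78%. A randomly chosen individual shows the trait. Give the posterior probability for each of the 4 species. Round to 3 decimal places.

Sp. caerulea 0.074, Sp. viridis 0.027, Sp. rubra 0.639, Sp. lutea 0.260

Taking complements, P(trait | each) = Sp. caerulea 0.05, Sp. viridis 0.051, Sp. rubra 0.235, Sp. lutea 0.22.
Prior × likelihood for each hypothesis:
  Sp. caerulea: 0.25 × 0.05 = 0.0125
  Sp. viridis: 0.09 × 0.051 = 0.00459
  Sp. rubra: 0.46 × 0.235 = 0.1081
  Sp. lutea: 0.2 × 0.22 = 0.044
Sum = 0.16919.
P(Sp. caerulea | trait) = 0.0125/0.16919 ≈ 0.074
P(Sp. viridis | trait) = 0.00459/0.16919 ≈ 0.027
P(Sp. rubra | trait) = 0.1081/0.16919 ≈ 0.639
P(Sp. lutea | trait) = 0.044/0.16919 ≈ 0.260
(Check: 0.074+0.027+0.639+0.260 = 1.000.)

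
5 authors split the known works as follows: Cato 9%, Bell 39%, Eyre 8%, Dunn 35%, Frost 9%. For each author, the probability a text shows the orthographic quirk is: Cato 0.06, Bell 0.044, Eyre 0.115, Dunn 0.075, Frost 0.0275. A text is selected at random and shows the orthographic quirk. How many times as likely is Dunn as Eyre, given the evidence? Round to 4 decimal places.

2.8533

Prior × likelihood for each hypothesis:
  Cato: 0.09 × 0.06 = 0.0054
  Bell: 0.39 × 0.044 = 0.01716
  Eyre: 0.08 × 0.115 = 0.0092
  Dunn: 0.35 × 0.075 = 0.02625
  Frost: 0.09 × 0.0275 = 0.002475
Total = 0.060485.
The ratio is 0.02625 / 0.0092 (the normalizer cancels) = 2.8533.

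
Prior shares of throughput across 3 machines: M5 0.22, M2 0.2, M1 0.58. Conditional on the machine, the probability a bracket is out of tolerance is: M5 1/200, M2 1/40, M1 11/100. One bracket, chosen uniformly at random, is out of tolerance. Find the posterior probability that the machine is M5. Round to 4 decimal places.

0.0157

Unnormalized posteriors (prior × likelihood):
  M5: 0.22 × 0.005 = 0.0011
  M2: 0.2 × 0.025 = 0.005
  M1: 0.58 × 0.11 = 0.0638
Normalizing constant = 0.0699.
P(M5 | evidence) = 0.0011 / 0.0699 ≈ 0.0157.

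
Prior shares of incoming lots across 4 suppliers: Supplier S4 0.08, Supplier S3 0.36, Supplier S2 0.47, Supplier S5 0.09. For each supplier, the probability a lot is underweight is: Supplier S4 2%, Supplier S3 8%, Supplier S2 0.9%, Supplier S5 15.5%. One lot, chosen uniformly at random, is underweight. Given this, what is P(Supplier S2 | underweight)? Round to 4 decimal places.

0.0871

By Bayes' rule, posterior ∝ prior × likelihood:
  Supplier S4: 0.08 × 0.02 = 0.0016
  Supplier S3: 0.36 × 0.08 = 0.0288
  Supplier S2: 0.47 × 0.009 = 0.00423
  Supplier S5: 0.09 × 0.155 = 0.01395
Normalizing constant = 0.04858.
P(Supplier S2 | evidence) = 0.00423 / 0.04858 ≈ 0.0871.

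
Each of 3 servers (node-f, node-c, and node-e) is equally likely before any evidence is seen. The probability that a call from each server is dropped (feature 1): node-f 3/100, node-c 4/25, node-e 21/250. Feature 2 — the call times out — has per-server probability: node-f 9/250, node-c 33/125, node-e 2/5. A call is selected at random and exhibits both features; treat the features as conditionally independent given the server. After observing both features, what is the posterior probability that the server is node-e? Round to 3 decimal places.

Since the prior is uniform, the posterior is proportional to the likelihood:
  node-f: 0.03 × 0.036 = 0.00108
  node-c: 0.16 × 0.264 = 0.04224
  node-e: 0.084 × 0.4 = 0.0336
Sum = 0.07692.
P(node-e | evidence) = 0.0336 / 0.07692 ≈ 0.437.

0.437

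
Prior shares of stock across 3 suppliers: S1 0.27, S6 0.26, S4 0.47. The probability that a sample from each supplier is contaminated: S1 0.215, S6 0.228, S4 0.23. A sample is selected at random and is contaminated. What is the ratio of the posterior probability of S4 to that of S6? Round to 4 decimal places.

Unnormalized posteriors (prior × likelihood):
  S1: 0.27 × 0.215 = 0.05805
  S6: 0.26 × 0.228 = 0.05928
  S4: 0.47 × 0.23 = 0.1081
Sum = 0.22543.
The ratio is 0.1081 / 0.05928 (the normalizer cancels) = 1.8235.

1.8235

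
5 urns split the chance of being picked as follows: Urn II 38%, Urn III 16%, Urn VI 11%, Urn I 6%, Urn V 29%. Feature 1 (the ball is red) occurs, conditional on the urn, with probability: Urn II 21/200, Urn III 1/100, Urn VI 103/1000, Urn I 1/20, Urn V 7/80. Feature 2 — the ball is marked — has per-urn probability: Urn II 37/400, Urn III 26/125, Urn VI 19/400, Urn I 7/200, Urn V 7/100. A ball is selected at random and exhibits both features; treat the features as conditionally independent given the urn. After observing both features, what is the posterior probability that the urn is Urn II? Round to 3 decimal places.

0.573

Compute prior × likelihood for every hypothesis:
  Urn II: 0.38 × 0.105 × 0.0925 = 0.00369075
  Urn III: 0.16 × 0.01 × 0.208 = 0.0003328
  Urn VI: 0.11 × 0.103 × 0.0475 = 0.000538175
  Urn I: 0.06 × 0.05 × 0.035 = 0.000105
  Urn V: 0.29 × 0.0875 × 0.07 = 0.00177625
Total = 0.006442975.
P(Urn II | evidence) = 0.00369075 / 0.006442975 ≈ 0.573.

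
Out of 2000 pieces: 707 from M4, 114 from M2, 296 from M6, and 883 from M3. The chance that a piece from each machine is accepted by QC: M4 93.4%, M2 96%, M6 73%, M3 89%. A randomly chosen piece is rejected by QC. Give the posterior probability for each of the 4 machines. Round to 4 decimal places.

Taking complements, P(rejected | each) = M4 0.066, M2 0.04, M6 0.27, M3 0.11.
By Bayes' rule, posterior ∝ prior × likelihood:
  M4: 0.3535 × 0.066 = 0.023331
  M2: 0.057 × 0.04 = 0.00228
  M6: 0.148 × 0.27 = 0.03996
  M3: 0.4415 × 0.11 = 0.048565
Sum = 0.114136.
P(M4 | rejected) = 0.023331/0.114136 ≈ 0.2044
P(M2 | rejected) = 0.00228/0.114136 ≈ 0.0200
P(M6 | rejected) = 0.03996/0.114136 ≈ 0.3501
P(M3 | rejected) = 0.048565/0.114136 ≈ 0.4255

M4 0.2044, M2 0.0200, M6 0.3501, M3 0.4255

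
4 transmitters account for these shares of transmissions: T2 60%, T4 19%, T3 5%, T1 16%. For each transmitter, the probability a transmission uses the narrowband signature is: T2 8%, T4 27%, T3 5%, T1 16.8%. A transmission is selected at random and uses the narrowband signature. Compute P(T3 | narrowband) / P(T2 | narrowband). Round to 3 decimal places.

By Bayes' rule, posterior ∝ prior × likelihood:
  T2: 0.6 × 0.08 = 0.048
  T4: 0.19 × 0.27 = 0.0513
  T3: 0.05 × 0.05 = 0.0025
  T1: 0.16 × 0.168 = 0.02688
Sum = 0.12868.
The ratio is 0.0025 / 0.048 (the normalizer cancels) = 0.052.

0.052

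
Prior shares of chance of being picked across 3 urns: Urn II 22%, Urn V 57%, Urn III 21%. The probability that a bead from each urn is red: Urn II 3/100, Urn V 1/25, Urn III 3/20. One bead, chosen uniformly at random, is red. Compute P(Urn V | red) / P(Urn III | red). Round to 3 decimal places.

By Bayes' rule, posterior ∝ prior × likelihood:
  Urn II: 0.22 × 0.03 = 0.0066
  Urn V: 0.57 × 0.04 = 0.0228
  Urn III: 0.21 × 0.15 = 0.0315
Normalizing constant = 0.0609.
The ratio is 0.0228 / 0.0315 (the normalizer cancels) = 0.724.

0.724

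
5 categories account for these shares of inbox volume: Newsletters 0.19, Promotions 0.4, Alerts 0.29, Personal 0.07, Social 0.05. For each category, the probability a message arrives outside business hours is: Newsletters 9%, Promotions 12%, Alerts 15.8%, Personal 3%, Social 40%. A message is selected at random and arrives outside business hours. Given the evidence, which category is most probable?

Unnormalized posteriors (prior × likelihood):
  Newsletters: 0.19 × 0.09 = 0.0171
  Promotions: 0.4 × 0.12 = 0.048
  Alerts: 0.29 × 0.158 = 0.04582
  Personal: 0.07 × 0.03 = 0.0021
  Social: 0.05 × 0.4 = 0.02
Total = 0.13302.
Largest term belongs to Promotions, so Promotions is most probable.

Promotions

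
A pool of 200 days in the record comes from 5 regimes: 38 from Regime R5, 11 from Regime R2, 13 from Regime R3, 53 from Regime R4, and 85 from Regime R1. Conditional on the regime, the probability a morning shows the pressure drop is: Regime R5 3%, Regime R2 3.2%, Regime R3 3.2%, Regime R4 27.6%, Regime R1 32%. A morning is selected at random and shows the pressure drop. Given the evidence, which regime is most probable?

Regime R1

Prior × likelihood for each hypothesis:
  Regime R5: 0.19 × 0.03 = 0.0057
  Regime R2: 0.055 × 0.032 = 0.00176
  Regime R3: 0.065 × 0.032 = 0.00208
  Regime R4: 0.265 × 0.276 = 0.07314
  Regime R1: 0.425 × 0.32 = 0.136
Total = 0.21868.
Largest term belongs to Regime R1, so Regime R1 is most probable.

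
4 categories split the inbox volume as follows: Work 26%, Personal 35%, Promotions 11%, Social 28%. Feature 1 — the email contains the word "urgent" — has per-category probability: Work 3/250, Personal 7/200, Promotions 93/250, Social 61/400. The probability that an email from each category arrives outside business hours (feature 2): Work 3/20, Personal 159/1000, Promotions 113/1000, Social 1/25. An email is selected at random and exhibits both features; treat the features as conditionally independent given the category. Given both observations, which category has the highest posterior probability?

Promotions

By Bayes' rule, posterior ∝ prior × likelihood:
  Work: 0.26 × 0.012 × 0.15 = 0.000468
  Personal: 0.35 × 0.035 × 0.159 = 0.00194775
  Promotions: 0.11 × 0.372 × 0.113 = 0.00462396
  Social: 0.28 × 0.1525 × 0.04 = 0.001708
Total = 0.00874771.
Largest term belongs to Promotions, so Promotions is most probable.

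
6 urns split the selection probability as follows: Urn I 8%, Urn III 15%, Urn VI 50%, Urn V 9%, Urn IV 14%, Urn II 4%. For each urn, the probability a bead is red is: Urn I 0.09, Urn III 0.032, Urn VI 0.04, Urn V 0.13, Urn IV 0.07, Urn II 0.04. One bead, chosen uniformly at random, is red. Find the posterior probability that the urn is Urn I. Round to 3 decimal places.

0.131

Prior × likelihood for each hypothesis:
  Urn I: 0.08 × 0.09 = 0.0072
  Urn III: 0.15 × 0.032 = 0.0048
  Urn VI: 0.5 × 0.04 = 0.02
  Urn V: 0.09 × 0.13 = 0.0117
  Urn IV: 0.14 × 0.07 = 0.0098
  Urn II: 0.04 × 0.04 = 0.0016
Total = 0.0551.
P(Urn I | evidence) = 0.0072 / 0.0551 ≈ 0.131.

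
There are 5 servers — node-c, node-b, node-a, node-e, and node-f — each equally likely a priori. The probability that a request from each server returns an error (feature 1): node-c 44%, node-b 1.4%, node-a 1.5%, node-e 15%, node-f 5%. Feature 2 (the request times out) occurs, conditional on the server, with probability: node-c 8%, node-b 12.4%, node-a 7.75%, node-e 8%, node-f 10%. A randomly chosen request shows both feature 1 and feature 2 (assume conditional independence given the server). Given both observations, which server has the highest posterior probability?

node-c

Since the prior is uniform, the posterior is proportional to the likelihood:
  node-c: 0.44 × 0.08 = 0.0352
  node-b: 0.014 × 0.124 = 0.001736
  node-a: 0.015 × 0.0775 = 0.0011625
  node-e: 0.15 × 0.08 = 0.012
  node-f: 0.05 × 0.1 = 0.005
Total = 0.0550985.
Largest term belongs to node-c, so node-c is most probable.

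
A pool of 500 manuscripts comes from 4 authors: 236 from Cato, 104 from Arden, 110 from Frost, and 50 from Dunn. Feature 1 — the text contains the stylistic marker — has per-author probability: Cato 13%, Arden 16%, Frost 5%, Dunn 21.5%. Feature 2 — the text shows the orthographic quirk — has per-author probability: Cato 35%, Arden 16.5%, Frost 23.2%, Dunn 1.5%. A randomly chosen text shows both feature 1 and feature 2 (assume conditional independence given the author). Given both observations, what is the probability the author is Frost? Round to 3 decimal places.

0.086

Unnormalized posteriors (prior × likelihood):
  Cato: 0.472 × 0.13 × 0.35 = 0.021476
  Arden: 0.208 × 0.16 × 0.165 = 0.0054912
  Frost: 0.22 × 0.05 × 0.232 = 0.002552
  Dunn: 0.1 × 0.215 × 0.015 = 0.0003225
Normalizing constant = 0.0298417.
P(Frost | evidence) = 0.002552 / 0.0298417 ≈ 0.086.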